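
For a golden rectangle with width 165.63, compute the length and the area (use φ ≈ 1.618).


φ = (1 + √5) / 2 ≈ 1.618
Length = width × φ = 165.63 × 1.618 = 267.98934
≈ 267.99
Area = width × length = 165.63 × 267.98934 = 44387.0743842 ≈ 44387.07
= Length: 267.99, Area: 44387.07

Length: 267.99, Area: 44387.07


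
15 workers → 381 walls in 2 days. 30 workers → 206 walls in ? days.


Days ∝ work / workers, so d₂ = d₁ × (m₁/m₂) × (w₂/w₁)
Workers factor (inverse): 15/30 = 0.5000
Work factor (direct): 206/381 ≈ 0.5407
d₂ = 2 × 15/30 × 206/381 = (2 × 15 × 206) / (30 × 381) = 6180/11430
≈ 0.54 days

0.54 days


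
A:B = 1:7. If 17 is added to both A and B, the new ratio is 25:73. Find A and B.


Let A = 1k, B = 7k.
(1k + 17) / (7k + 17) = 25/73
Cross-multiply: 73(1k + 17) = 25(7k + 17)
73k + 1241 = 175k + 425
73k - 175k = 425 - 1241
-102k = -816
k = -816/-102 = 8
A = 1×8 = 8, B = 7×8 = 56
= A = 8, B = 56

A = 8, B = 56


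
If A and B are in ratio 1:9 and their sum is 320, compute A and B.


Let A = 1k, B = 9k.
1k + 9k = 320
10k = 320 → k = 320/10 = 32
A = 1×32 = 32, B = 9×32 = 288
= A = 32, B = 288

A = 32, B = 288


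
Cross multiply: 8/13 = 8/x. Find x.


Cross multiply: 8 × x = 13 × 8
8x = 104
x = 104 / 8
= 13.00

13.00


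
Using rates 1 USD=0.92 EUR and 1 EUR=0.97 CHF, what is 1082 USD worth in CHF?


Step 1: 1082 USD × 0.92 = 995.44 EUR
Step 2: 995.44 EUR × 0.97 = 965.58 CHF
Implied rate USD→CHF = 0.92 × 0.97 = 0.8924
= 965.58 CHF

965.58 CHF


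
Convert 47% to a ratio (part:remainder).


47% means 47 parts out of 100; remainder = 53
Part : remainder = 47:53
GCD = 1
= 47:53

47:53


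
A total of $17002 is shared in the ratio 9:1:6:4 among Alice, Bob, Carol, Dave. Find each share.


Total parts = 9 + 1 + 6 + 4 = 20
Alice: 17002 × 9/20 = 7650.90
Bob: 17002 × 1/20 = 850.10
Carol: 17002 × 6/20 = 5100.60
Dave: 17002 × 4/20 = 3400.40
= Alice: $7650.90, Bob: $850.10, Carol: $5100.60, Dave: $3400.40

Alice: $7650.90, Bob: $850.10, Carol: $5100.60, Dave: $3400.40


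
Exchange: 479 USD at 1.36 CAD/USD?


Amount × rate = 479 × 1.36
= 651.44 CAD

651.44 CAD


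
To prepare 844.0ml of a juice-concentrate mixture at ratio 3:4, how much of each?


Total parts = 3 + 4 = 7
juice: 844.0 × 3/7 = 361.7ml
concentrate: 844.0 × 4/7 = 482.3ml
= 361.7ml and 482.3ml

361.7ml and 482.3ml


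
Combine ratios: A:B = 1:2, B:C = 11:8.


Match B: multiply A:B by 11 → 11:22
Multiply B:C by 2 → 22:16
Combined: 11:22:16
GCD = 1
= 11:22:16

11:22:16


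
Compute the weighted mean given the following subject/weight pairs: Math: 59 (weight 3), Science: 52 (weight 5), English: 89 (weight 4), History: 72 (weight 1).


Numerator = 59×3 + 52×5 + 89×4 + 72×1
= 177 + 260 + 356 + 72
= 865
Total weight = 13
Weighted avg = 865/13
= 66.54

66.54


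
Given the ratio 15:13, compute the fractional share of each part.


Total parts = 15 + 13 = 28
First part: 15/28 = 15/28
Second part: 13/28 = 13/28
= 15/28 and 13/28

15/28 and 13/28


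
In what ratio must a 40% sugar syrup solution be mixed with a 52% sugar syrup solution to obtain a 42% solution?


Let x parts of 40% mix with y parts of 52%.
40x + 52y = 42(x + y)
40x + 52y = 42x + 42y
x(40 - 42) = y(42 - 52)
x/y = (52 - 42)/(42 - 40) = 10/2
Simplify: 5:1
= 5:1

5:1


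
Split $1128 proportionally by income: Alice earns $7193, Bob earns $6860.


Total income = 7193 + 6860 = $14053
Alice: $1128 × 7193/14053 = $577.36
Bob: $1128 × 6860/14053 = $550.64
= Alice: $577.36, Bob: $550.64

Alice: $577.36, Bob: $550.64


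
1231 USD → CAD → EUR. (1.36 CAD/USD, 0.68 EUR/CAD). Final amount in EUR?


Step 1: 1231 USD × 1.36 = 1674.16 CAD
Step 2: 1674.16 CAD × 0.68 = 1138.43 EUR
Implied rate USD→EUR = 1.36 × 0.68 = 0.9248
= 1138.43 EUR

1138.43 EUR


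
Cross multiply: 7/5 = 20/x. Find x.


Cross multiply: 7 × x = 5 × 20
7x = 100
x = 100 / 7
= 14.29

14.29


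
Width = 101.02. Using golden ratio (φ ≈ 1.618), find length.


φ = (1 + √5) / 2 ≈ 1.618
Length = width × φ = 101.02 × 1.618 = 163.45036
≈ 163.45

163.45


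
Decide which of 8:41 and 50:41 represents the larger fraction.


8/41 = 0.1951
50/41 = 1.2195
0.1951 < 1.2195, so 8:41 is less
= 50:41

50:41


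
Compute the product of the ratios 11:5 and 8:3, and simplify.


Compound ratio = (11×8) : (5×3)
= 88:15
GCD = 1
= 88:15

88:15


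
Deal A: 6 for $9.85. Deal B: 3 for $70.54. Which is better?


Deal A: $9.85/6 = $1.6417/unit
Deal B: $70.54/3 = $23.5133/unit
A is cheaper per unit
= Deal A

Deal A


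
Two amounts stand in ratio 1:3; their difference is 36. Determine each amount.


Let A = 1k, B = 3k.
3k - 1k = 36
2k = 36 → k = 36/2 = 18
A = 1×18 = 18, B = 3×18 = 54
= A = 18, B = 54

A = 18, B = 54


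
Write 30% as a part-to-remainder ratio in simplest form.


30% means 30 parts out of 100; remainder = 70
Part : remainder = 30:70
GCD = 10
= 3:7

3:7


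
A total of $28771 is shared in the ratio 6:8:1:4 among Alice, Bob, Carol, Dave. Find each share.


Total parts = 6 + 8 + 1 + 4 = 19
Alice: 28771 × 6/19 = 9085.58
Bob: 28771 × 8/19 = 12114.11
Carol: 28771 × 1/19 = 1514.26
Dave: 28771 × 4/19 = 6057.05
= Alice: $9085.58, Bob: $12114.11, Carol: $1514.26, Dave: $6057.05

Alice: $9085.58, Bob: $12114.11, Carol: $1514.26, Dave: $6057.05


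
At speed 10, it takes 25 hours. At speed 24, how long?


Inverse proportion: x × y = constant
k = 10 × 25 = 250
y₂ = k / 24 = 250 / 24
= 10.42

10.42


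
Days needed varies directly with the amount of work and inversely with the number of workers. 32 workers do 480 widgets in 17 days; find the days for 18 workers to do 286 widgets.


Days ∝ work / workers, so d₂ = d₁ × (m₁/m₂) × (w₂/w₁)
Workers factor (inverse): 32/18 ≈ 1.7778
Work factor (direct): 286/480 ≈ 0.5958
d₂ = 17 × 32/18 × 286/480 = (17 × 32 × 286) / (18 × 480) = 155584/8640
≈ 18.01 days

18.01 days


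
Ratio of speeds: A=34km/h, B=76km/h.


Ratio = 34:76
GCD = 2
Simplified = 17:38
Time ratio (same distance) = 38:17
Speed ratio = 17:38

17:38


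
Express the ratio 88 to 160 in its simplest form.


GCD(88, 160) = 8
88/8 : 160/8
= 11:20

11:20


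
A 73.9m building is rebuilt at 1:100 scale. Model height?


Model size = real / scale
= 73.9 / 100
= 0.7390 m

0.7390 m


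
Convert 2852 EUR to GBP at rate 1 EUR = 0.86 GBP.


Amount × rate = 2852 × 0.86
= 2452.72 GBP

2452.72 GBP


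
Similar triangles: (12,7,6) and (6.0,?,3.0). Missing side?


Scale factor = 6.0/12 = 0.5
Missing side = 7 × 0.5
= 3.5

3.5


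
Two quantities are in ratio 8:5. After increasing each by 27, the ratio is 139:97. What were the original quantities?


Let A = 8k, B = 5k.
(8k + 27) / (5k + 27) = 139/97
Cross-multiply: 97(8k + 27) = 139(5k + 27)
776k + 2619 = 695k + 3753
776k - 695k = 3753 - 2619
81k = 1134
k = 1134/81 = 14
A = 8×14 = 112, B = 5×14 = 70
= A = 112, B = 70

A = 112, B = 70


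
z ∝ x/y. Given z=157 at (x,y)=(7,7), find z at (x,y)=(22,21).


z = k·x/y
Solve for k using the known point: k = z·y/x = 157×7/7 = 1099/7 = 157.0000
Now evaluate at x=22, y=21:
z = k × 22 / 21 = (1099 × 22) / (7 × 21) = 24178/147
≈ 164.4762

164.4762


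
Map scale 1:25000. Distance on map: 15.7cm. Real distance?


Real distance = map distance × scale
= 15.7cm × 25000
= 392500 cm = 3925.0 m
= 3.925 km

3.925 km


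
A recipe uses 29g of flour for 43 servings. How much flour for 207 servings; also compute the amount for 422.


Direct proportion: y/x = constant
k = 29/43 ≈ 0.6744
y at x=207: k × 207 = 29 × 207 / 43 = 6003/43 ≈ 139.60
y at x=422: k × 422 = 29 × 422 / 43 = 12238/43 ≈ 284.60
= 139.60 and 284.60

139.60 and 284.60


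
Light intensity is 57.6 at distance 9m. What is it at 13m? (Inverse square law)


I₁d₁² = I₂d₂²
I₂ = I₁ × (d₁/d₂)²
= 57.6 × (9/13)²
= 57.6 × 81/169
= 4665.6/169
≈ 27.6071

27.6071


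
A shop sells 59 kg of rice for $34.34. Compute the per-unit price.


Unit rate = total / quantity
= 34.34 / 59
= $0.58 per unit

$0.58 per unit


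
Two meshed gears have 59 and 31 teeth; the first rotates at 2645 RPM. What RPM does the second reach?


Gear ratio = 59:31 = 59:31
RPM_B = RPM_A × (teeth_A / teeth_B)
= 2645 × (59/31)
= 5034.0 RPM

5034.0 RPM


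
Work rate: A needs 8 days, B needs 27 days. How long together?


Rate of A = 1/8 per day
Rate of B = 1/27 per day
Combined rate = 1/8 + 1/27 = 35/216 ≈ 0.1620 per day
Days = 1 / combined rate = 216/35
≈ 6.17 days

6.17 days


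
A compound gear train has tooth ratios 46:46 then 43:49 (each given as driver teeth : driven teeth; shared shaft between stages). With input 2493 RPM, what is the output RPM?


Stage 1: RPM_B = RPM_A × t_A/t_B = 2493 × 46/46 = 114678/46 = 2493.00
B and C share a shaft → RPM_C = RPM_B
Stage 2: RPM_D = RPM_C × t_C/t_D = RPM_A × (t_A×t_C)/(t_B×t_D)
Overall ratio = (46×43)/(46×49) = 1978/2254
RPM_D = 2493 × 1978/2254 = 4931154/2254
≈ 2187.73 RPM

2187.73 RPM


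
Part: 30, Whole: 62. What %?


Percentage = (part / whole) × 100
= (30 / 62) × 100
≈ 48.39%

48.39%


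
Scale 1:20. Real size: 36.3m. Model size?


Model size = real / scale
= 36.3 / 20
= 1.8150 m

1.8150 m


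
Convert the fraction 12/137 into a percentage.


Percentage = (part / whole) × 100
= (12 / 137) × 100
≈ 8.76%

8.76%


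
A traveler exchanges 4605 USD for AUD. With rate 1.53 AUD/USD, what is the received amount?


Amount × rate = 4605 × 1.53
= 7045.65 AUD

7045.65 AUD


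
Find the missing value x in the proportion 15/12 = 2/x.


Cross multiply: 15 × x = 12 × 2
15x = 24
x = 24 / 15
= 1.60

1.60


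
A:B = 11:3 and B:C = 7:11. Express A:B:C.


Match B: multiply A:B by 7 → 77:21
Multiply B:C by 3 → 21:33
Combined: 77:21:33
GCD = 1
= 77:21:33

77:21:33


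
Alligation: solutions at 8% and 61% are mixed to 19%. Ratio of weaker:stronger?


Let x parts of 8% mix with y parts of 61%.
8x + 61y = 19(x + y)
8x + 61y = 19x + 19y
x(8 - 19) = y(19 - 61)
x/y = (61 - 19)/(19 - 8) = 42/11
Simplify: 42:11
= 42:11

42:11


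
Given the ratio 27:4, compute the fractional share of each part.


Total parts = 27 + 4 = 31
First part: 27/31 = 27/31
Second part: 4/31 = 4/31
= 27/31 and 4/31

27/31 and 4/31


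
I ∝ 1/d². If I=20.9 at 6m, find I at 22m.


I₁d₁² = I₂d₂²
I₂ = I₁ × (d₁/d₂)²
= 20.9 × (6/22)²
= 20.9 × 36/484
= 752.4/484
≈ 1.5545

1.5545


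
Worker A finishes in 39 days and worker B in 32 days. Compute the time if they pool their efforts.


Rate of A = 1/39 per day
Rate of B = 1/32 per day
Combined rate = 1/39 + 1/32 = 71/1248 ≈ 0.0569 per day
Days = 1 / combined rate = 1248/71
≈ 17.58 days

17.58 days


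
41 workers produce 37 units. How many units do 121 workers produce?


Direct proportion: y/x = constant
k = 37/41 ≈ 0.9024
y₂ = k × 121 = 37 × 121 / 41 = 4477/41
≈ 109.20

109.20


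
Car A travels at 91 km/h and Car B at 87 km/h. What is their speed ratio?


Ratio = 91:87
GCD = 1
Simplified = 91:87
Time ratio (same distance) = 87:91
Speed ratio = 91:87

91:87


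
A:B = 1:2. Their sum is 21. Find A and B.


Let A = 1k, B = 2k.
1k + 2k = 21
3k = 21 → k = 21/3 = 7
A = 1×7 = 7, B = 2×7 = 14
= A = 7, B = 14

A = 7, B = 14


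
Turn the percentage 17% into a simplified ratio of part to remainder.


17% means 17 parts out of 100; remainder = 83
Part : remainder = 17:83
GCD = 1
= 17:83

17:83


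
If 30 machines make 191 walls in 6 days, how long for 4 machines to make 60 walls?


Days ∝ work / workers, so d₂ = d₁ × (m₁/m₂) × (w₂/w₁)
Workers factor (inverse): 30/4 = 7.5000
Work factor (direct): 60/191 ≈ 0.3141
d₂ = 6 × 30/4 × 60/191 = (6 × 30 × 60) / (4 × 191) = 10800/764
≈ 14.14 days

14.14 days


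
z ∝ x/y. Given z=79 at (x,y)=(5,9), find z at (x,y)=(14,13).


z = k·x/y
Solve for k using the known point: k = z·y/x = 79×9/5 = 711/5 = 142.2000
Now evaluate at x=14, y=13:
z = k × 14 / 13 = (711 × 14) / (5 × 13) = 9954/65
≈ 153.1385

153.1385


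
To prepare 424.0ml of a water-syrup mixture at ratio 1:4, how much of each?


Total parts = 1 + 4 = 5
water: 424.0 × 1/5 = 84.8ml
syrup: 424.0 × 4/5 = 339.2ml
= 84.8ml and 339.2ml

84.8ml and 339.2ml


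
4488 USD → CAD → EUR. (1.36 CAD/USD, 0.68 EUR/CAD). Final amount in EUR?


Step 1: 4488 USD × 1.36 = 6103.68 CAD
Step 2: 6103.68 CAD × 0.68 = 4150.50 EUR
Implied rate USD→EUR = 1.36 × 0.68 = 0.9248
= 4150.50 EUR

4150.50 EUR


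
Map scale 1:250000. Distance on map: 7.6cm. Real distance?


Real distance = map distance × scale
= 7.6cm × 250000
= 1900000 cm = 19000.0 m
= 19.000 km

19.000 km


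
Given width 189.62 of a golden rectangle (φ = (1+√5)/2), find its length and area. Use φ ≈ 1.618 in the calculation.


φ = (1 + √5) / 2 ≈ 1.618
Length = width × φ = 189.62 × 1.618 = 306.80516
≈ 306.81
Area = width × length = 189.62 × 306.80516 = 58176.3944392 ≈ 58176.39
= Length: 306.81, Area: 58176.39

Length: 306.81, Area: 58176.39


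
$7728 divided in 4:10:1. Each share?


Total parts = 4 + 10 + 1 = 15
Part 1: 7728 × 4/15 = 2060.80
Part 2: 7728 × 10/15 = 5152.00
Part 3: 7728 × 1/15 = 515.20
= Part 1: $2060.80, Part 2: $5152.00, Part 3: $515.20

Part 1: $2060.80, Part 2: $5152.00, Part 3: $515.20


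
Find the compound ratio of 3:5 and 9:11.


Compound ratio = (3×9) : (5×11)
= 27:55
GCD = 1
= 27:55

27:55


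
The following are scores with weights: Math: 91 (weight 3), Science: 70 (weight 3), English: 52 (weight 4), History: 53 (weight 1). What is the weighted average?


Numerator = 91×3 + 70×3 + 52×4 + 53×1
= 273 + 210 + 208 + 53
= 744
Total weight = 11
Weighted avg = 744/11
= 67.64

67.64


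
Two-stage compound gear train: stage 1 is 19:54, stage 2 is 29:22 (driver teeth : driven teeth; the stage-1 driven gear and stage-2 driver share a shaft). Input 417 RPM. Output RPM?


Stage 1: RPM_B = RPM_A × t_A/t_B = 417 × 19/54 = 7923/54 ≈ 146.72
B and C share a shaft → RPM_C = RPM_B
Stage 2: RPM_D = RPM_C × t_C/t_D = RPM_A × (t_A×t_C)/(t_B×t_D)
Overall ratio = (19×29)/(54×22) = 551/1188
RPM_D = 417 × 551/1188 = 229767/1188
≈ 193.41 RPM

193.41 RPM


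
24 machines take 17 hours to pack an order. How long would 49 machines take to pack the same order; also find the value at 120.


Inverse proportion: x × y = constant
k = 24 × 17 = 408
At x=49: k/49 = 8.33
At x=120: k/120 = 3.40
= 8.33 and 3.40

8.33 and 3.40


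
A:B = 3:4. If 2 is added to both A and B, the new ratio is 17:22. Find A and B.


Let A = 3k, B = 4k.
(3k + 2) / (4k + 2) = 17/22
Cross-multiply: 22(3k + 2) = 17(4k + 2)
66k + 44 = 68k + 34
66k - 68k = 34 - 44
-2k = -10
k = -10/-2 = 5
A = 3×5 = 15, B = 4×5 = 20
= A = 15, B = 20

A = 15, B = 20


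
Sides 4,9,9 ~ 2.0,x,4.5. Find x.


Scale factor = 2.0/4 = 0.5
Missing side = 9 × 0.5
= 4.5

4.5


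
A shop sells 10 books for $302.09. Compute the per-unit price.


Unit rate = total / quantity
= 302.09 / 10
= $30.21 per unit

$30.21 per unit


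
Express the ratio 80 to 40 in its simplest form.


GCD(80, 40) = 40
80/40 : 40/40
= 2:1

2:1


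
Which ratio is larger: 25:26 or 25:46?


25/26 = 0.9615
25/46 = 0.5435
0.9615 > 0.5435, so 25:26 is greater
= 25:26

25:26


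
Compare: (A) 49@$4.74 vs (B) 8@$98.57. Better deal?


Deal A: $4.74/49 = $0.0967/unit
Deal B: $98.57/8 = $12.3213/unit
A is cheaper per unit
= Deal A

Deal A


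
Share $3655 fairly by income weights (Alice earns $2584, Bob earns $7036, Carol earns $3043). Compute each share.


Total income = 2584 + 7036 + 3043 = $12663
Alice: $3655 × 2584/12663 = $745.84
Bob: $3655 × 7036/12663 = $2030.84
Carol: $3655 × 3043/12663 = $878.32
= Alice: $745.84, Bob: $2030.84, Carol: $878.32

Alice: $745.84, Bob: $2030.84, Carol: $878.32


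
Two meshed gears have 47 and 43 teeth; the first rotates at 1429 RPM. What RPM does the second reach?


Gear ratio = 47:43 = 47:43
RPM_B = RPM_A × (teeth_A / teeth_B)
= 1429 × (47/43)
= 1561.9 RPM

1561.9 RPM


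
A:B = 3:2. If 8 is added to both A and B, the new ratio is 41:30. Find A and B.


Let A = 3k, B = 2k.
(3k + 8) / (2k + 8) = 41/30
Cross-multiply: 30(3k + 8) = 41(2k + 8)
90k + 240 = 82k + 328
90k - 82k = 328 - 240
8k = 88
k = 88/8 = 11
A = 3×11 = 33, B = 2×11 = 22
= A = 33, B = 22

A = 33, B = 22


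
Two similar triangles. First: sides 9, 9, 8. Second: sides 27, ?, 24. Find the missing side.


Scale factor = 27/9 = 3
Missing side = 9 × 3
= 27.0

27.0


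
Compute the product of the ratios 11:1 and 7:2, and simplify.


Compound ratio = (11×7) : (1×2)
= 77:2
GCD = 1
= 77:2

77:2


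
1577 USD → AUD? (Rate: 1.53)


Amount × rate = 1577 × 1.53
= 2412.81 AUD

2412.81 AUD


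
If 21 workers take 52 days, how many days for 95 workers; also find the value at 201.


Inverse proportion: x × y = constant
k = 21 × 52 = 1092
At x=95: k/95 = 11.49
At x=201: k/201 = 5.43
= 11.49 and 5.43

11.49 and 5.43


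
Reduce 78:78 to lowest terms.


GCD(78, 78) = 78
78/78 : 78/78
= 1:1

1:1


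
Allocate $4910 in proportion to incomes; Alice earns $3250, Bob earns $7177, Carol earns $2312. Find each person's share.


Total income = 3250 + 7177 + 2312 = $12739
Alice: $4910 × 3250/12739 = $1252.65
Bob: $4910 × 7177/12739 = $2766.24
Carol: $4910 × 2312/12739 = $891.12
= Alice: $1252.65, Bob: $2766.24, Carol: $891.12

Alice: $1252.65, Bob: $2766.24, Carol: $891.12


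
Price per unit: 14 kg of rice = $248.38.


Unit rate = total / quantity
= 248.38 / 14
= $17.74 per unit

$17.74 per unit


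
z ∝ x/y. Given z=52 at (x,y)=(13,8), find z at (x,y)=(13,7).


z = k·x/y
Solve for k using the known point: k = z·y/x = 52×8/13 = 416/13 = 32.0000
Now evaluate at x=13, y=7:
z = k × 13 / 7 = (416 × 13) / (13 × 7) = 5408/91
≈ 59.4286

59.4286


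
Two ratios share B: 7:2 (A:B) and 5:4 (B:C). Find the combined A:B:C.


Match B: multiply A:B by 5 → 35:10
Multiply B:C by 2 → 10:8
Combined: 35:10:8
GCD = 1
= 35:10:8

35:10:8


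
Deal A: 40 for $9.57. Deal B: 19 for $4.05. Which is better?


Deal A: $9.57/40 = $0.2393/unit
Deal B: $4.05/19 = $0.2132/unit
B is cheaper per unit
= Deal B

Deal B


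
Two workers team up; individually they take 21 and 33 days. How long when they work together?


Rate of A = 1/21 per day
Rate of B = 1/33 per day
Combined rate = 1/21 + 1/33 = 54/693 ≈ 0.0779 per day
Days = 1 / combined rate = 693/54
≈ 12.83 days

12.83 days


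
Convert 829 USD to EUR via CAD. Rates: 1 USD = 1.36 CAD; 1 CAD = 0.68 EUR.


Step 1: 829 USD × 1.36 = 1127.44 CAD
Step 2: 1127.44 CAD × 0.68 = 766.66 EUR
Implied rate USD→EUR = 1.36 × 0.68 = 0.9248
= 766.66 EUR

766.66 EUR


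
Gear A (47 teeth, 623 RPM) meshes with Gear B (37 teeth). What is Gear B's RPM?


Gear ratio = 47:37 = 47:37
RPM_B = RPM_A × (teeth_A / teeth_B)
= 623 × (47/37)
= 791.4 RPM

791.4 RPM


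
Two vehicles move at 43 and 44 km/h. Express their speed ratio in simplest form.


Ratio = 43:44
GCD = 1
Simplified = 43:44
Time ratio (same distance) = 44:43
Speed ratio = 43:44

43:44


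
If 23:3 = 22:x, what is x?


Cross multiply: 23 × x = 3 × 22
23x = 66
x = 66 / 23
= 2.87

2.87


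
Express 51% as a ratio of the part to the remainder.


51% means 51 parts out of 100; remainder = 49
Part : remainder = 51:49
GCD = 1
= 51:49

51:49


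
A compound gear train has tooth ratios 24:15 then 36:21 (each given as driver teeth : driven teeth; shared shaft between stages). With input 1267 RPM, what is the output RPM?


Stage 1: RPM_B = RPM_A × t_A/t_B = 1267 × 24/15 = 30408/15 = 2027.20
B and C share a shaft → RPM_C = RPM_B
Stage 2: RPM_D = RPM_C × t_C/t_D = RPM_A × (t_A×t_C)/(t_B×t_D)
Overall ratio = (24×36)/(15×21) = 864/315
RPM_D = 1267 × 864/315 = 1094688/315
= 3475.20 RPM

3475.20 RPM


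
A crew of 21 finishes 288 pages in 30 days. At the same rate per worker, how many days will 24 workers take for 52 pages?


Days ∝ work / workers, so d₂ = d₁ × (m₁/m₂) × (w₂/w₁)
Workers factor (inverse): 21/24 = 0.8750
Work factor (direct): 52/288 ≈ 0.1806
d₂ = 30 × 21/24 × 52/288 = (30 × 21 × 52) / (24 × 288) = 32760/6912
≈ 4.74 days

4.74 days


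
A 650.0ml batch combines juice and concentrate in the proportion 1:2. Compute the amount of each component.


Total parts = 1 + 2 = 3
juice: 650.0 × 1/3 = 216.7ml
concentrate: 650.0 × 2/3 = 433.3ml
= 216.7ml and 433.3ml

216.7ml and 433.3ml


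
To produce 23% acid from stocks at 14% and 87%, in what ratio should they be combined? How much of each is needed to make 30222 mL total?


Let x parts of 14% mix with y parts of 87%.
14x + 87y = 23(x + y)
14x + 87y = 23x + 23y
x(14 - 23) = y(23 - 87)
x/y = (87 - 23)/(23 - 14) = 64/9
Simplify: 64:9
Total parts = 73; one part = 30222/73 = 414.00 mL
14% solution: 64×414.00 = 26496.00 mL
87% solution: 9×414.00 = 3726.00 mL
= ratio 64:9; 26496.00 mL and 3726.00 mL

ratio 64:9; 26496.00 mL and 3726.00 mL


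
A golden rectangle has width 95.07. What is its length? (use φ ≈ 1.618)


φ = (1 + √5) / 2 ≈ 1.618
Length = width × φ = 95.07 × 1.618 = 153.82326
≈ 153.82

153.82


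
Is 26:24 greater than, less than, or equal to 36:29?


26/24 = 1.0833
36/29 = 1.2414
1.0833 < 1.2414, so 26:24 is less
= less than

less than


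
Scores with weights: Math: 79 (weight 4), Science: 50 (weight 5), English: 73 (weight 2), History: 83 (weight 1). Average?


Numerator = 79×4 + 50×5 + 73×2 + 83×1
= 316 + 250 + 146 + 83
= 795
Total weight = 12
Weighted avg = 795/12
= 66.25

66.25


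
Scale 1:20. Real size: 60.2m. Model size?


Model size = real / scale
= 60.2 / 20
= 3.0100 m

3.0100 m


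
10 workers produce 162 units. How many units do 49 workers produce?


Direct proportion: y/x = constant
k = 162/10 = 16.2000
y₂ = k × 49 = 162 × 49 / 10 = 7938/10
= 793.80

793.80


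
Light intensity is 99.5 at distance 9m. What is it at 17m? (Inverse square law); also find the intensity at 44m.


I₁d₁² = I₂d₂²
I at 17m = 99.5 × (9/17)² = 99.5 × 81/289 = 8059.5/289 ≈ 27.8875
I at 44m = 99.5 × (9/44)² = 99.5 × 81/1936 = 8059.5/1936 ≈ 4.1630
= 27.8875 and 4.1630

27.8875 and 4.1630


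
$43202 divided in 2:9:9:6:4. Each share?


Total parts = 2 + 9 + 9 + 6 + 4 = 30
Part 1: 43202 × 2/30 = 2880.13
Part 2: 43202 × 9/30 = 12960.60
Part 3: 43202 × 9/30 = 12960.60
Part 4: 43202 × 6/30 = 8640.40
Part 5: 43202 × 4/30 = 5760.27
= Part 1: $2880.13, Part 2: $12960.60, Part 3: $12960.60, Part 4: $8640.40, Part 5: $5760.27

Part 1: $2880.13, Part 2: $12960.60, Part 3: $12960.60, Part 4: $8640.40, Part 5: $5760.27


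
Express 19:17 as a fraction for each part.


Total parts = 19 + 17 = 36
First part: 19/36 = 19/36
Second part: 17/36 = 17/36
= 19/36 and 17/36

19/36 and 17/36


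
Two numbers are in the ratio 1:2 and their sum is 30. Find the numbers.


Let A = 1k, B = 2k.
1k + 2k = 30
3k = 30 → k = 30/3 = 10
A = 1×10 = 10, B = 2×10 = 20
= A = 10, B = 20

A = 10, B = 20


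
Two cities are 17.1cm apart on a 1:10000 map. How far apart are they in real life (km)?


Real distance = map distance × scale
= 17.1cm × 10000
= 171000 cm = 1710.0 m
= 1.710 km

1.710 km


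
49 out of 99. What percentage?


Percentage = (part / whole) × 100
= (49 / 99) × 100
≈ 49.49%

49.49%


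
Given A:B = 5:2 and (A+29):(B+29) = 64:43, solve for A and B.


Let A = 5k, B = 2k.
(5k + 29) / (2k + 29) = 64/43
Cross-multiply: 43(5k + 29) = 64(2k + 29)
215k + 1247 = 128k + 1856
215k - 128k = 1856 - 1247
87k = 609
k = 609/87 = 7
A = 5×7 = 35, B = 2×7 = 14
= A = 35, B = 14

A = 35, B = 14


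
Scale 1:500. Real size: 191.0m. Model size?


Model size = real / scale
= 191.0 / 500
= 0.3820 m

0.3820 m


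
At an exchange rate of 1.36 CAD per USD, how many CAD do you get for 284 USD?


Amount × rate = 284 × 1.36
= 386.24 CAD

386.24 CAD


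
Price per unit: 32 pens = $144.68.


Unit rate = total / quantity
= 144.68 / 32
= $4.52 per unit

$4.52 per unit


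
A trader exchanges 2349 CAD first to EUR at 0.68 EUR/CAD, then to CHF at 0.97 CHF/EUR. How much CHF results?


Step 1: 2349 CAD × 0.68 = 1597.32 EUR
Step 2: 1597.32 EUR × 0.97 = 1549.40 CHF
Implied rate CAD→CHF = 0.68 × 0.97 = 0.6596
= 1549.40 CHF

1549.40 CHF


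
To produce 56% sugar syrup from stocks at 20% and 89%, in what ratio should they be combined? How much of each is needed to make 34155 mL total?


Let x parts of 20% mix with y parts of 89%.
20x + 89y = 56(x + y)
20x + 89y = 56x + 56y
x(20 - 56) = y(56 - 89)
x/y = (89 - 56)/(56 - 20) = 33/36
Simplify: 11:12
Total parts = 23; one part = 34155/23 = 1485.00 mL
20% solution: 11×1485.00 = 16335.00 mL
89% solution: 12×1485.00 = 17820.00 mL
= ratio 11:12; 16335.00 mL and 17820.00 mL

ratio 11:12; 16335.00 mL and 17820.00 mL


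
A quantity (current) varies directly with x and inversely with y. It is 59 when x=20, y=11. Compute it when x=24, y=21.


z = k·x/y
Solve for k using the known point: k = z·y/x = 59×11/20 = 649/20 = 32.4500
Now evaluate at x=24, y=21:
z = k × 24 / 21 = (649 × 24) / (20 × 21) = 15576/420
≈ 37.0857

37.0857


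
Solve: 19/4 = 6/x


Cross multiply: 19 × x = 4 × 6
19x = 24
x = 24 / 19
= 1.26

1.26


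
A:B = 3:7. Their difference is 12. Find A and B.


Let A = 3k, B = 7k.
7k - 3k = 12
4k = 12 → k = 12/4 = 3
A = 3×3 = 9, B = 7×3 = 21
= A = 9, B = 21

A = 9, B = 21


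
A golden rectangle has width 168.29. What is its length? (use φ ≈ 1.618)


φ = (1 + √5) / 2 ≈ 1.618
Length = width × φ = 168.29 × 1.618 = 272.29322
≈ 272.29

272.29


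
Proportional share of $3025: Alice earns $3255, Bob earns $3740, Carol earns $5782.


Total income = 3255 + 3740 + 5782 = $12777
Alice: $3025 × 3255/12777 = $770.63
Bob: $3025 × 3740/12777 = $885.46
Carol: $3025 × 5782/12777 = $1368.91
= Alice: $770.63, Bob: $885.46, Carol: $1368.91

Alice: $770.63, Bob: $885.46, Carol: $1368.91


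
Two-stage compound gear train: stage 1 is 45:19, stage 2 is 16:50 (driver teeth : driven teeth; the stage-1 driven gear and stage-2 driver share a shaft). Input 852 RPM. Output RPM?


Stage 1: RPM_B = RPM_A × t_A/t_B = 852 × 45/19 = 38340/19 ≈ 2017.89
B and C share a shaft → RPM_C = RPM_B
Stage 2: RPM_D = RPM_C × t_C/t_D = RPM_A × (t_A×t_C)/(t_B×t_D)
Overall ratio = (45×16)/(19×50) = 720/950
RPM_D = 852 × 720/950 = 613440/950
≈ 645.73 RPM

645.73 RPM


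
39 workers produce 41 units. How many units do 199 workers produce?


Direct proportion: y/x = constant
k = 41/39 ≈ 1.0513
y₂ = k × 199 = 41 × 199 / 39 = 8159/39
≈ 209.21

209.21


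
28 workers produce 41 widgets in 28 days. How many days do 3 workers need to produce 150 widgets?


Days ∝ work / workers, so d₂ = d₁ × (m₁/m₂) × (w₂/w₁)
Workers factor (inverse): 28/3 ≈ 9.3333
Work factor (direct): 150/41 ≈ 3.6585
d₂ = 28 × 28/3 × 150/41 = (28 × 28 × 150) / (3 × 41) = 117600/123
≈ 956.10 days

956.10 days


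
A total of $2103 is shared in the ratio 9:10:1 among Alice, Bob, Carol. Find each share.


Total parts = 9 + 10 + 1 = 20
Alice: 2103 × 9/20 = 946.35
Bob: 2103 × 10/20 = 1051.50
Carol: 2103 × 1/20 = 105.15
= Alice: $946.35, Bob: $1051.50, Carol: $105.15

Alice: $946.35, Bob: $1051.50, Carol: $105.15


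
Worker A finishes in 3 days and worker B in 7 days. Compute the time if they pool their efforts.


Rate of A = 1/3 per day
Rate of B = 1/7 per day
Combined rate = 1/3 + 1/7 = 10/21 ≈ 0.4762 per day
Days = 1 / combined rate = 21/10
= 2.10 days

2.10 days


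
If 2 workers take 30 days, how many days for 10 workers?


Inverse proportion: x × y = constant
k = 2 × 30 = 60
y₂ = k / 10 = 60 / 10
= 6.00

6.00


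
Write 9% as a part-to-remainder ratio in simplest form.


9% means 9 parts out of 100; remainder = 91
Part : remainder = 9:91
GCD = 1
= 9:91

9:91


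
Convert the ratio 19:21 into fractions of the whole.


Total parts = 19 + 21 = 40
First part: 19/40 = 19/40
Second part: 21/40 = 21/40
= 19/40 and 21/40

19/40 and 21/40


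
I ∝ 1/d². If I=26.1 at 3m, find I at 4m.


I₁d₁² = I₂d₂²
I₂ = I₁ × (d₁/d₂)²
= 26.1 × (3/4)²
= 26.1 × 9/16
= 234.9/16
≈ 14.6813

14.6813


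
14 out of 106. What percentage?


Percentage = (part / whole) × 100
= (14 / 106) × 100
≈ 13.21%

13.21%


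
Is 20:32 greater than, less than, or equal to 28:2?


20/32 = 0.6250
28/2 = 14.0000
0.6250 < 14.0000, so 20:32 is less
= less than

less than


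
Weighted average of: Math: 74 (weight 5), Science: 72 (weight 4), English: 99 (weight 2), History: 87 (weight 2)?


Numerator = 74×5 + 72×4 + 99×2 + 87×2
= 370 + 288 + 198 + 174
= 1030
Total weight = 13
Weighted avg = 1030/13
= 79.23

79.23


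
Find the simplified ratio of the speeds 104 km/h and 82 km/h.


Ratio = 104:82
GCD = 2
Simplified = 52:41
Time ratio (same distance) = 41:52
Speed ratio = 52:41

52:41


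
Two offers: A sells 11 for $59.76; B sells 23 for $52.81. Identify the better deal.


Deal A: $59.76/11 = $5.4327/unit
Deal B: $52.81/23 = $2.2961/unit
B is cheaper per unit
= Deal B

Deal B


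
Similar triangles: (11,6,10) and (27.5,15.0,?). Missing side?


Scale factor = 27.5/11 = 2.5
Missing side = 10 × 2.5
= 25.0

25.0


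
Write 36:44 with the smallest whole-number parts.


GCD(36, 44) = 4
36/4 : 44/4
= 9:11

9:11


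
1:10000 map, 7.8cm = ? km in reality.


Real distance = map distance × scale
= 7.8cm × 10000
= 78000 cm = 780.0 m
= 0.780 km

0.780 km


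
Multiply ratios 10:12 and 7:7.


Compound ratio = (10×7) : (12×7)
= 70:84
GCD = 14
= 5:6

5:6


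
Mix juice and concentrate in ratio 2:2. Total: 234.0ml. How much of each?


Total parts = 2 + 2 = 4
juice: 234.0 × 2/4 = 117.0ml
concentrate: 234.0 × 2/4 = 117.0ml
= 117.0ml and 117.0ml

117.0ml and 117.0ml


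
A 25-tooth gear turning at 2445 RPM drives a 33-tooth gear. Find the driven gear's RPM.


Gear ratio = 25:33 = 25:33
RPM_B = RPM_A × (teeth_A / teeth_B)
= 2445 × (25/33)
= 1852.3 RPM

1852.3 RPM


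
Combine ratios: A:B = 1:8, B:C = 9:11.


Match B: multiply A:B by 9 → 9:72
Multiply B:C by 8 → 72:88
Combined: 9:72:88
GCD = 1
= 9:72:88

9:72:88


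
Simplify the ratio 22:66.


GCD(22, 66) = 22
22/22 : 66/22
= 1:3

1:3


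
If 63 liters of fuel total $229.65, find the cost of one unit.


Unit rate = total / quantity
= 229.65 / 63
= $3.65 per unit

$3.65 per unit


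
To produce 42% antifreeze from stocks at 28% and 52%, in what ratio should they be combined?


Let x parts of 28% mix with y parts of 52%.
28x + 52y = 42(x + y)
28x + 52y = 42x + 42y
x(28 - 42) = y(42 - 52)
x/y = (52 - 42)/(42 - 28) = 10/14
Simplify: 5:7
= 5:7

5:7


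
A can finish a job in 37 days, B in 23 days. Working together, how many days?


Rate of A = 1/37 per day
Rate of B = 1/23 per day
Combined rate = 1/37 + 1/23 = 60/851 ≈ 0.0705 per day
Days = 1 / combined rate = 851/60
≈ 14.18 days

14.18 days


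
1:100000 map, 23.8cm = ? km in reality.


Real distance = map distance × scale
= 23.8cm × 100000
= 2380000 cm = 23800.0 m
= 23.800 km

23.800 km


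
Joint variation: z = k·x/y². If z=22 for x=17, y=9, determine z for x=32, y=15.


z = k·x/y²
Solve for k using the known point: k = z·y²/x = 22×81/17 = 1782/17 ≈ 104.8235
Now evaluate at x=32, y=15:
z = k × 32 / 225 = (1782 × 32) / (17 × 225) = 57024/3825
≈ 14.9082

14.9082


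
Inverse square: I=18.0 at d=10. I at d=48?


I₁d₁² = I₂d₂²
I₂ = I₁ × (d₁/d₂)²
= 18.0 × (10/48)²
= 18.0 × 100/2304
= 1800/2304
≈ 0.7813

0.7813


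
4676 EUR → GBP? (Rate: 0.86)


Amount × rate = 4676 × 0.86
= 4021.36 GBP

4021.36 GBP


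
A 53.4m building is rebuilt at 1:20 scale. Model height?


Model size = real / scale
= 53.4 / 20
= 2.6700 m

2.6700 m


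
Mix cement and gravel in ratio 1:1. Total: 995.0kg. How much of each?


Total parts = 1 + 1 = 2
cement: 995.0 × 1/2 = 497.5kg
gravel: 995.0 × 1/2 = 497.5kg
= 497.5kg and 497.5kg

497.5kg and 497.5kg


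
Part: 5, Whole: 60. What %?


Percentage = (part / whole) × 100
= (5 / 60) × 100
≈ 8.33%

8.33%


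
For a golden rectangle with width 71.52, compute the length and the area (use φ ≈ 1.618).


φ = (1 + √5) / 2 ≈ 1.618
Length = width × φ = 71.52 × 1.618 = 115.71936
≈ 115.72
Area = width × length = 71.52 × 115.71936 = 8276.2486272 ≈ 8276.25
= Length: 115.72, Area: 8276.25

Length: 115.72, Area: 8276.25


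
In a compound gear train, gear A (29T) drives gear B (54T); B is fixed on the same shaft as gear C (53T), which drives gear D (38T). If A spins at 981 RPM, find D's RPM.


Stage 1: RPM_B = RPM_A × t_A/t_B = 981 × 29/54 = 28449/54 ≈ 526.83
B and C share a shaft → RPM_C = RPM_B
Stage 2: RPM_D = RPM_C × t_C/t_D = RPM_A × (t_A×t_C)/(t_B×t_D)
Overall ratio = (29×53)/(54×38) = 1537/2052
RPM_D = 981 × 1537/2052 = 1507797/2052
≈ 734.79 RPM

734.79 RPM


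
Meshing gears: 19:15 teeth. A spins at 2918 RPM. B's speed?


Gear ratio = 19:15 = 19:15
RPM_B = RPM_A × (teeth_A / teeth_B)
= 2918 × (19/15)
= 3696.1 RPM

3696.1 RPM


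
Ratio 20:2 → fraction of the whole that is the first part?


Total parts = 20 + 2 = 22
First part: 20/22 = 10/11
= 10/11

10/11


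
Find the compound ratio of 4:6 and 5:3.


Compound ratio = (4×5) : (6×3)
= 20:18
GCD = 2
= 10:9

10:9


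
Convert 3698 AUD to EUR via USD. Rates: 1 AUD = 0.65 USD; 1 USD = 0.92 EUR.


Step 1: 3698 AUD × 0.65 = 2403.70 USD
Step 2: 2403.70 USD × 0.92 = 2211.40 EUR
Implied rate AUD→EUR = 0.65 × 0.92 = 0.5980
= 2211.40 EUR

2211.40 EUR


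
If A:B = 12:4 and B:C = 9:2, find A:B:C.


Match B: multiply A:B by 9 → 108:36
Multiply B:C by 4 → 36:8
Combined: 108:36:8
GCD = 4
= 27:9:2

27:9:2


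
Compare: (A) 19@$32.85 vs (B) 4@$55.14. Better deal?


Deal A: $32.85/19 = $1.7289/unit
Deal B: $55.14/4 = $13.7850/unit
A is cheaper per unit
= Deal A

Deal A


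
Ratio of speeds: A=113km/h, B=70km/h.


Ratio = 113:70
GCD = 1
Simplified = 113:70
Time ratio (same distance) = 70:113
Speed ratio = 113:70

113:70


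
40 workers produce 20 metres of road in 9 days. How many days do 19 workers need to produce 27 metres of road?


Days ∝ work / workers, so d₂ = d₁ × (m₁/m₂) × (w₂/w₁)
Workers factor (inverse): 40/19 ≈ 2.1053
Work factor (direct): 27/20 = 1.3500
d₂ = 9 × 40/19 × 27/20 = (9 × 40 × 27) / (19 × 20) = 9720/380
≈ 25.58 days

25.58 days


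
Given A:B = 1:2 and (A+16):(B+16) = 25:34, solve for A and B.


Let A = 1k, B = 2k.
(1k + 16) / (2k + 16) = 25/34
Cross-multiply: 34(1k + 16) = 25(2k + 16)
34k + 544 = 50k + 400
34k - 50k = 400 - 544
-16k = -144
k = -144/-16 = 9
A = 1×9 = 9, B = 2×9 = 18
= A = 9, B = 18

A = 9, B = 18


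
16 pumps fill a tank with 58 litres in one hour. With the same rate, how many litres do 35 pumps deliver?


Direct proportion: y/x = constant
k = 58/16 = 3.6250
y₂ = k × 35 = 58 × 35 / 16 = 2030/16
≈ 126.88

126.88


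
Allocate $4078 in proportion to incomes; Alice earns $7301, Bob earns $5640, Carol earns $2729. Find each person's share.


Total income = 7301 + 5640 + 2729 = $15670
Alice: $4078 × 7301/15670 = $1900.03
Bob: $4078 × 5640/15670 = $1467.77
Carol: $4078 × 2729/15670 = $710.20
= Alice: $1900.03, Bob: $1467.77, Carol: $710.20

Alice: $1900.03, Bob: $1467.77, Carol: $710.20


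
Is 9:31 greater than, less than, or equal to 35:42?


9/31 = 0.2903
35/42 = 0.8333
0.2903 < 0.8333, so 9:31 is less
= less than

less than


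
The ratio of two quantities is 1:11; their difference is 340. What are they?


Let A = 1k, B = 11k.
11k - 1k = 340
10k = 340 → k = 340/10 = 34
A = 1×34 = 34, B = 11×34 = 374
= A = 34, B = 374

A = 34, B = 374


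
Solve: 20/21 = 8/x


Cross multiply: 20 × x = 21 × 8
20x = 168
x = 168 / 20
= 8.40

8.40


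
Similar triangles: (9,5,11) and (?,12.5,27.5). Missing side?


Scale factor = 12.5/5 = 2.5
Missing side = 9 × 2.5
= 22.5

22.5


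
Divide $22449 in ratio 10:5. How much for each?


Total parts = 10 + 5 = 15
Part 1: 22449 × 10/15 = 14966.00
Part 2: 22449 × 5/15 = 7483.00
= Part 1: $14966.00, Part 2: $7483.00

Part 1: $14966.00, Part 2: $7483.00


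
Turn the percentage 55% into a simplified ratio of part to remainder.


55% means 55 parts out of 100; remainder = 45
Part : remainder = 55:45
GCD = 5
= 11:9

11:9


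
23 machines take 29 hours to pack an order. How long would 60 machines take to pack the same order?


Inverse proportion: x × y = constant
k = 23 × 29 = 667
y₂ = k / 60 = 667 / 60
= 11.12

11.12


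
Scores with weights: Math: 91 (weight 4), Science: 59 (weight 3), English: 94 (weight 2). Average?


Numerator = 91×4 + 59×3 + 94×2
= 364 + 177 + 188
= 729
Total weight = 9
Weighted avg = 729/9
= 81.00

81.00


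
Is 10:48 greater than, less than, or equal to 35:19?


10/48 = 0.2083
35/19 = 1.8421
0.2083 < 1.8421, so 10:48 is less
= less than

less than


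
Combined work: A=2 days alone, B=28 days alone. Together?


Rate of A = 1/2 per day
Rate of B = 1/28 per day
Combined rate = 1/2 + 1/28 = 30/56 ≈ 0.5357 per day
Days = 1 / combined rate = 56/30
≈ 1.87 days

1.87 days


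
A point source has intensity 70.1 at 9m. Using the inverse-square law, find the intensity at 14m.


I₁d₁² = I₂d₂²
I₂ = I₁ × (d₁/d₂)²
= 70.1 × (9/14)²
= 70.1 × 81/196
= 5678.1/196
≈ 28.9699

28.9699


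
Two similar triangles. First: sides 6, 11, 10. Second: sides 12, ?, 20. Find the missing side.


Scale factor = 12/6 = 2
Missing side = 11 × 2
= 22.0

22.0


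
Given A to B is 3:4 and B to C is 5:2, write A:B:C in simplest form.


Match B: multiply A:B by 5 → 15:20
Multiply B:C by 4 → 20:8
Combined: 15:20:8
GCD = 1
= 15:20:8

15:20:8


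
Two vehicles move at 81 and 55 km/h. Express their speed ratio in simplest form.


Ratio = 81:55
GCD = 1
Simplified = 81:55
Time ratio (same distance) = 55:81
Speed ratio = 81:55

81:55


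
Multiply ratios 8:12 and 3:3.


Compound ratio = (8×3) : (12×3)
= 24:36
GCD = 12
= 2:3

2:3


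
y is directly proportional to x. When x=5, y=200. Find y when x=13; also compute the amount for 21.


Direct proportion: y/x = constant
k = 200/5 = 40.0000
y at x=13: k × 13 = 200 × 13 / 5 = 2600/5 = 520.00
y at x=21: k × 21 = 200 × 21 / 5 = 4200/5 = 840.00
= 520.00 and 840.00

520.00 and 840.00


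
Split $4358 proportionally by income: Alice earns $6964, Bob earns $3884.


Total income = 6964 + 3884 = $10848
Alice: $4358 × 6964/10848 = $2797.67
Bob: $4358 × 3884/10848 = $1560.33
= Alice: $2797.67, Bob: $1560.33

Alice: $2797.67, Bob: $1560.33


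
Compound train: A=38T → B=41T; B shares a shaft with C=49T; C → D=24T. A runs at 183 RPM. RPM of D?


Stage 1: RPM_B = RPM_A × t_A/t_B = 183 × 38/41 = 6954/41 ≈ 169.61
B and C share a shaft → RPM_C = RPM_B
Stage 2: RPM_D = RPM_C × t_C/t_D = RPM_A × (t_A×t_C)/(t_B×t_D)
Overall ratio = (38×49)/(41×24) = 1862/984
RPM_D = 183 × 1862/984 = 340746/984
≈ 346.29 RPM

346.29 RPM


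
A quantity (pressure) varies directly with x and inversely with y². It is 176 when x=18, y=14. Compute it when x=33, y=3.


z = k·x/y²
Solve for k using the known point: k = z·y²/x = 176×196/18 = 34496/18 ≈ 1916.4444
Now evaluate at x=33, y=3:
z = k × 33 / 9 = (34496 × 33) / (18 × 9) = 1138368/162
≈ 7026.9630

7026.9630
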